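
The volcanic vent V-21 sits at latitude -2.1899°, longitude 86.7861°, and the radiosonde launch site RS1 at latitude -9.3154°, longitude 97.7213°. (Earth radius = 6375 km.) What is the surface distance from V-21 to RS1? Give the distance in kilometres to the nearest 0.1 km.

Δφ = -7.1255°,  Δλ = 10.9352°
a = sin²(Δφ/2) + cos φ₁ cos φ₂ sin²(Δλ/2) = 0.012814
c = 2·arcsin(√a) = 0.226885 rad = 12.9996°
d = R·c = 6375 × 0.226885 = 1446.4 km

1446.4 km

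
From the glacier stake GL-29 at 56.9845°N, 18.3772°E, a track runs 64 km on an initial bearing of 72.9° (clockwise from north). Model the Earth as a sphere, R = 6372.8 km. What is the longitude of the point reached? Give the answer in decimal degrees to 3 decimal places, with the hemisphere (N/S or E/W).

δ = d/R = 64/6372.8 = 0.010043 rad
φ₂ = arcsin(sin φ₁ cos δ + cos φ₁ sin δ cos θ)
   = arcsin(0.83852·0.99995 + 0.54487·0.01004·0.29404) = 57.14961°
λ₂ = λ₁ + atan2(sin θ sin δ cos φ₁, cos δ − sin φ₁ sin φ₂) = 19.39110°

19.391°E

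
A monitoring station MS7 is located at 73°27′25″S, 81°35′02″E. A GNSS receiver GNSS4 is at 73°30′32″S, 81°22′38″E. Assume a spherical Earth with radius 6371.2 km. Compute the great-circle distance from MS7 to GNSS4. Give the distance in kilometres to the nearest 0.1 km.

MS7: φ = -73.45694°, λ = +81.58389°
GNSS4: φ = -73.50889°, λ = +81.37722°
Δφ = -0.0519°,  Δλ = -0.2067°
a = sin²(Δφ/2) + cos φ₁ cos φ₂ sin²(Δλ/2) = 0.000000
c = 2·arcsin(√a) = 0.001369 rad = 0.0784°
d = R·c = 6371.2 × 0.001369 = 8.7 km

8.7 km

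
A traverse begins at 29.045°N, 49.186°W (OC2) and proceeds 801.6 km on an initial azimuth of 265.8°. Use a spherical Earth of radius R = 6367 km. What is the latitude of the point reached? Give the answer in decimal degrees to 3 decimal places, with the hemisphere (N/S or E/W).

28.269°N

δ = d/R = 801.6/6367 = 0.125899 rad
φ₂ = arcsin(sin φ₁ cos δ + cos φ₁ sin δ cos θ)
   = arcsin(0.48550·0.99209 + 0.87424·0.12557·-0.07324) = 28.26915°
λ₂ = λ₁ + atan2(sin θ sin δ cos φ₁, cos δ − sin φ₁ sin φ₂) = -57.36048°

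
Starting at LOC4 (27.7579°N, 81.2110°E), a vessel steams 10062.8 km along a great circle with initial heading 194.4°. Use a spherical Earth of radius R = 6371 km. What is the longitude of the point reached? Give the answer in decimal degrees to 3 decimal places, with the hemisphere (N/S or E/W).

51.926°E

δ = d/R = 10062.8/6371 = 1.579469 rad
φ₂ = arcsin(sin φ₁ cos δ + cos φ₁ sin δ cos θ)
   = arcsin(0.46574·-0.00867 + 0.88492·0.99996·-0.96858) = -59.44359°
λ₂ = λ₁ + atan2(sin θ sin δ cos φ₁, cos δ − sin φ₁ sin φ₂) = 51.92584°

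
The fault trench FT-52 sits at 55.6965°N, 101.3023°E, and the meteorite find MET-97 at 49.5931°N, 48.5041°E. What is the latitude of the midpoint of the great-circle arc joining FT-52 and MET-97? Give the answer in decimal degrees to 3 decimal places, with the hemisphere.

Bx = cos φ₂ cos Δλ = 0.391924,  By = cos φ₂ sin Δλ = -0.516308
φₘ = atan2(sin φ₁ + sin φ₂, √((cos φ₁ + Bx)² + By²)) = 55.62278°
λₘ = λ₁ + atan2(By, cos φ₁ + Bx) = 72.91760°

55.623°N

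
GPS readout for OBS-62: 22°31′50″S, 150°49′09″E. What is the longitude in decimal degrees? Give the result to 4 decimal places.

150° + 49′/60 + 9″/3600 = 150 + 0.81667 + 0.00250 = 150.8192°

150.8192°E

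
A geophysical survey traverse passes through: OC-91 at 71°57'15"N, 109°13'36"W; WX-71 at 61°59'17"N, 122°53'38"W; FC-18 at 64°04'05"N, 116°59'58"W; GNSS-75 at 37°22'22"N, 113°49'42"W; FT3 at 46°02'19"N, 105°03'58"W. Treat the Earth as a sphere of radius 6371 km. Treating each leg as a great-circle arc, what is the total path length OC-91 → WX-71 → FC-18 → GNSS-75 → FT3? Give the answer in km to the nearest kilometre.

OC-91: φ = +71.95417°, λ = -109.22667°
WX-71: φ = +61.98806°, λ = -122.89389°
FC-18: φ = +64.06806°, λ = -116.99944°
GNSS-75: φ = +37.37278°, λ = -113.82833°
FT3: φ = +46.03861°, λ = -105.06611°
OC-91→WX-71: c = 0.196322 rad, d = 1250.77 km
WX-71→FC-18: c = 0.059081 rad, d = 376.41 km
FC-18→GNSS-75: c = 0.467104 rad, d = 2975.92 km
GNSS-75→FT3: c = 0.189251 rad, d = 1205.72 km
Total = 1250.77 + 376.41 + 2975.92 + 1205.72 = 5808.80 km

5809 km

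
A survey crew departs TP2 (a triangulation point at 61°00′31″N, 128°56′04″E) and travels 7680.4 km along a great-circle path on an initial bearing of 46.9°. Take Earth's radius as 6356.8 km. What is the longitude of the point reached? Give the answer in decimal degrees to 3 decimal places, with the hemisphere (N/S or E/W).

TP2: φ = +61.00861°, λ = +128.93444°
δ = d/R = 7680.4/6356.8 = 1.208218 rad
φ₂ = arcsin(sin φ₁ cos δ + cos φ₁ sin δ cos θ)
   = arcsin(0.87469·0.35469 + 0.48468·0.93499·0.68327) = 38.30726°
λ₂ = λ₁ + atan2(sin θ sin δ cos φ₁, cos δ − sin φ₁ sin φ₂) = -111.52478°

111.525°W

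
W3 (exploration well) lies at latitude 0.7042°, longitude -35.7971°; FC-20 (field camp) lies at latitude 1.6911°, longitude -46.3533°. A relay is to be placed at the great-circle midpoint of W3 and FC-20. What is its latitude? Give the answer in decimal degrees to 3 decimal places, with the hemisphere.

1.203°N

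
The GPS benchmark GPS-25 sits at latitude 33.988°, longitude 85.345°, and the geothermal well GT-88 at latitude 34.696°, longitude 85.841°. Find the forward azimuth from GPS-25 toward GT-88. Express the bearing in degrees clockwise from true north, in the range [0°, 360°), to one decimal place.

29.9°

Δλ = 0.4960°
y = sin Δλ · cos φ₂ = 0.007117
x = cos φ₁ sin φ₂ − sin φ₁ cos φ₂ cos Δλ = 0.012374
θ = atan2(y, x) = 29.9075° → 29.9075° (mod 360°)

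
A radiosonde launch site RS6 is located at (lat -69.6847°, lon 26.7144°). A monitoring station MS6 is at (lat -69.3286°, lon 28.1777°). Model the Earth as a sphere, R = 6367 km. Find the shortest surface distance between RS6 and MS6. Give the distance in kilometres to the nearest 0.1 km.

69.3 km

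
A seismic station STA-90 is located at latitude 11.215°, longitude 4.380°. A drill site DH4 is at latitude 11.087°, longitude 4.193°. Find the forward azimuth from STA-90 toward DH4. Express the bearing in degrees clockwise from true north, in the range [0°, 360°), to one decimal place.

235.1°

Δλ = -0.1870°
y = sin Δλ · cos φ₂ = -0.003203
x = cos φ₁ sin φ₂ − sin φ₁ cos φ₂ cos Δλ = -0.002233
θ = atan2(y, x) = -124.8840° → 235.1160° (mod 360°)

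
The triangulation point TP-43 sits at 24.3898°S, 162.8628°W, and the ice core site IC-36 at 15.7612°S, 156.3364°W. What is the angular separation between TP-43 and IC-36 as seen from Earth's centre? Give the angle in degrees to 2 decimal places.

Δφ = 8.6286°,  Δλ = 6.5264°
a = sin²(Δφ/2) + cos φ₁ cos φ₂ sin²(Δλ/2) = 0.008499
c = 2·arcsin(√a) = 0.184645 rad = 10.5794°

10.58°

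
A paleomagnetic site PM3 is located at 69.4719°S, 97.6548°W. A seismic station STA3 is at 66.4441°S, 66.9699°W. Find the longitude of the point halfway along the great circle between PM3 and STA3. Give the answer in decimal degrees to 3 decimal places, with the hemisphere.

Bx = cos φ₂ cos Δλ = 0.343688,  By = cos φ₂ sin Δλ = 0.203945
φₘ = atan2(sin φ₁ + sin φ₂, √((cos φ₁ + Bx)² + By²)) = -68.66873°
λₘ = λ₁ + atan2(By, cos φ₁ + Bx) = -81.28633°

81.286°W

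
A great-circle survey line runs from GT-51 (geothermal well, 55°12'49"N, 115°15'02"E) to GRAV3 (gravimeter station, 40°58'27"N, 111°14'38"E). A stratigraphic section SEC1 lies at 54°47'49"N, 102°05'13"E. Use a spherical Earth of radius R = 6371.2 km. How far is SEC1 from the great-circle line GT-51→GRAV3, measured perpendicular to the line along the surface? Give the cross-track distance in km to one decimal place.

826.9 km

GT-51: φ = +55.21361°, λ = +115.25056°
GRAV3: φ = +40.97417°, λ = +111.24389°
SEC1: φ = +54.79694°, λ = +102.08694°
δ₁₃ = central angle GT-51→SEC1 = 0.131765 rad  (haversine)
θ₁₃ = bearing GT-51→SEC1 = 272.254°,  θ₁₂ = bearing GT-51→GRAV3 = 192.178°
dₓₜ = R·arcsin(sin δ₁₃ · sin(θ₁₃ − θ₁₂)) = 6371.2·arcsin(0.13138·sin(80.077°)) = 826.870 km
|dₓₜ| = 826.870 km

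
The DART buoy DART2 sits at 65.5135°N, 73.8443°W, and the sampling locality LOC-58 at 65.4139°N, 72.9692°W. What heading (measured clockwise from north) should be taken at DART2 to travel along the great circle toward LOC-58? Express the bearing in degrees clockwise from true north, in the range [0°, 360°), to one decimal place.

Δλ = 0.8751°
y = sin Δλ · cos φ₂ = 0.006354
x = cos φ₁ sin φ₂ − sin φ₁ cos φ₂ cos Δλ = -0.001694
θ = atan2(y, x) = 104.9287° → 104.9287° (mod 360°)

104.9°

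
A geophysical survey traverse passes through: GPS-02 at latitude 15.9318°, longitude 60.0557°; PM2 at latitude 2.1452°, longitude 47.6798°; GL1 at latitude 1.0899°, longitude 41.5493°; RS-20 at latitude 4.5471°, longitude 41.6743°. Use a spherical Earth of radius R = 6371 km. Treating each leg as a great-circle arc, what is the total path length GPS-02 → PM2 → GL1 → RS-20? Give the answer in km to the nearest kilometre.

3122 km

GPS-02→PM2: c = 0.321189 rad, d = 2046.29 km
PM2→GL1: c = 0.108528 rad, d = 691.43 km
GL1→RS-20: c = 0.060379 rad, d = 384.67 km
Total = 2046.29 + 691.43 + 384.67 = 3122.40 km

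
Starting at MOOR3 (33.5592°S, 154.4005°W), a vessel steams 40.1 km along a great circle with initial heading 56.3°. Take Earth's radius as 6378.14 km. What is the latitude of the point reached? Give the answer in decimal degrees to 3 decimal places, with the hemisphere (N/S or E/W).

δ = d/R = 40.1/6378.14 = 0.006287 rad
φ₂ = arcsin(sin φ₁ cos δ + cos φ₁ sin δ cos θ)
   = arcsin(-0.55280·0.99998 + 0.83332·0.00629·0.55484) = -33.35881°
λ₂ = λ₁ + atan2(sin θ sin δ cos φ₁, cos δ − sin φ₁ sin φ₂) = -154.04169°

33.359°S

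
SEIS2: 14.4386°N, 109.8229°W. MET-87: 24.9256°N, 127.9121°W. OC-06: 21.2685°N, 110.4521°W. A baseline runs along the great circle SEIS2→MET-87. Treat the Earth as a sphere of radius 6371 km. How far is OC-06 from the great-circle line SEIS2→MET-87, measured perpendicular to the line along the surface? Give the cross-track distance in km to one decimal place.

588.8 km

δ₁₃ = central angle SEIS2→OC-06 = 0.119661 rad  (haversine)
θ₁₃ = bearing SEIS2→OC-06 = 355.082°,  θ₁₂ = bearing SEIS2→MET-87 = 304.454°
dₓₜ = R·arcsin(sin δ₁₃ · sin(θ₁₃ − θ₁₂)) = 6371·arcsin(0.11938·sin(50.628°)) = 588.773 km
|dₓₜ| = 588.773 km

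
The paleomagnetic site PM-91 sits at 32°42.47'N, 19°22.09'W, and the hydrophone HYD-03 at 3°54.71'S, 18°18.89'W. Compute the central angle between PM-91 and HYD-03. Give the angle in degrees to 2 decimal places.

36.63°

PM-91: φ = +32.70783°, λ = -19.36817°
HYD-03: φ = -3.91183°, λ = -18.31483°
Δφ = -36.6197°,  Δλ = 1.0533°
a = sin²(Δφ/2) + cos φ₁ cos φ₂ sin²(Δλ/2) = 0.098765
c = 2·arcsin(√a) = 0.639372 rad = 36.6333°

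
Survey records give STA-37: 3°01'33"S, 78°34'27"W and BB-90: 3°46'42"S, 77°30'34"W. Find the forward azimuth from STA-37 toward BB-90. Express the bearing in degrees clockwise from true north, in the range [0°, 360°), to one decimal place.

STA-37: φ = -3.02583°, λ = -78.57417°
BB-90: φ = -3.77833°, λ = -77.50944°
Δλ = 1.0647°
y = sin Δλ · cos φ₂ = 0.018541
x = cos φ₁ sin φ₂ − sin φ₁ cos φ₂ cos Δλ = -0.013142
θ = atan2(y, x) = 125.3293° → 125.3293° (mod 360°)

125.3°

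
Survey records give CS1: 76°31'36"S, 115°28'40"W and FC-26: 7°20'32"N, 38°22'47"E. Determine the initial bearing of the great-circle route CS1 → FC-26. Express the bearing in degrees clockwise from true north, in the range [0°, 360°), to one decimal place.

152.4°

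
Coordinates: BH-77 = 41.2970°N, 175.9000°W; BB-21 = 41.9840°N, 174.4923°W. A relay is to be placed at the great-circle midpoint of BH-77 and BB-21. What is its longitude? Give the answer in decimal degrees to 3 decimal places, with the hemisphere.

175.200°W

Bx = cos φ₂ cos Δλ = 0.743107,  By = cos φ₂ sin Δλ = 0.018261
φₘ = atan2(sin φ₁ + sin φ₂, √((cos φ₁ + Bx)² + By²)) = 41.64265°
λₘ = λ₁ + atan2(By, cos φ₁ + Bx) = -175.19990°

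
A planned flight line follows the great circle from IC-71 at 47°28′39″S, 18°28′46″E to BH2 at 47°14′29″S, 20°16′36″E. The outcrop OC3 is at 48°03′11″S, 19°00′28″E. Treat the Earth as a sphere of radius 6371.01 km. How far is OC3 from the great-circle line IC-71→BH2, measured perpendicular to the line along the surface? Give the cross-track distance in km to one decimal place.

IC-71: φ = -47.47750°, λ = +18.47944°
BH2: φ = -47.24139°, λ = +20.27667°
OC3: φ = -48.05306°, λ = +19.00778°
δ₁₃ = central angle IC-71→OC3 = 0.011804 rad  (haversine)
θ₁₃ = bearing IC-71→OC3 = 148.520°,  θ₁₂ = bearing IC-71→BH2 = 79.686°
dₓₜ = R·arcsin(sin δ₁₃ · sin(θ₁₃ − θ₁₂)) = 6371.01·arcsin(0.01180·sin(68.834°)) = 70.127 km
|dₓₜ| = 70.127 km

70.1 km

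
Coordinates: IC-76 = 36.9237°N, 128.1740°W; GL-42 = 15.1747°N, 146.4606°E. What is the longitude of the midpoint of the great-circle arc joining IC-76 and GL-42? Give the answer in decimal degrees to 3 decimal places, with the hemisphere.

175.806°W

Bx = cos φ₂ cos Δλ = 0.077983,  By = cos φ₂ sin Δλ = -0.961976
φₘ = atan2(sin φ₁ + sin φ₂, √((cos φ₁ + Bx)² + By²)) = 33.52214°
λₘ = λ₁ + atan2(By, cos φ₁ + Bx) = -175.80602°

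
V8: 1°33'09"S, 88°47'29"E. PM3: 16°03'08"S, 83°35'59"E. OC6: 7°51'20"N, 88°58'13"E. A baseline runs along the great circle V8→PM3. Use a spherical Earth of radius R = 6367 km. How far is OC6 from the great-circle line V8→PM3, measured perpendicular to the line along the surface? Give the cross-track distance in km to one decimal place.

322.9 km

V8: φ = -1.55250°, λ = +88.79139°
PM3: φ = -16.05222°, λ = +83.59972°
OC6: φ = +7.85556°, λ = +88.97028°
δ₁₃ = central angle V8→OC6 = 0.164231 rad  (haversine)
θ₁₃ = bearing V8→OC6 = 1.084°,  θ₁₂ = bearing V8→PM3 = 199.145°
dₓₜ = R·arcsin(sin δ₁₃ · sin(θ₁₃ − θ₁₂)) = 6367·arcsin(0.16349·sin(-198.061°)) = 322.876 km
|dₓₜ| = 322.876 km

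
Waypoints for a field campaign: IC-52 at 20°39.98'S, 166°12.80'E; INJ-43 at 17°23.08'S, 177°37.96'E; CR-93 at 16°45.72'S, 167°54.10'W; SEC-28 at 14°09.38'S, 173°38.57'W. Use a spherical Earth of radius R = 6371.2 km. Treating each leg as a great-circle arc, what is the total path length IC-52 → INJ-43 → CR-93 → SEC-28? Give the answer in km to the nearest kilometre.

IC-52: φ = -20.66633°, λ = +166.21333°
INJ-43: φ = -17.38467°, λ = +177.63267°
CR-93: φ = -16.76200°, λ = -167.90167°
SEC-28: φ = -14.15633°, λ = -173.64283°
IC-52→INJ-43: c = 0.196866 rad, d = 1254.27 km
INJ-43→CR-93: c = 0.241534 rad, d = 1538.86 km
CR-93→SEC-28: c = 0.106737 rad, d = 680.04 km
Total = 1254.27 + 1538.86 + 680.04 = 3473.18 km

3473 km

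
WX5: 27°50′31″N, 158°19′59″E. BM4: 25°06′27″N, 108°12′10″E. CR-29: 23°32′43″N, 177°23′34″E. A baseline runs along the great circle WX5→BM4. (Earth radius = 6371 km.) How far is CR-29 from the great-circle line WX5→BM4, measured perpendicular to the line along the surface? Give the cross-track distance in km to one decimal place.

41.6 km

WX5: φ = +27.84194°, λ = +158.33306°
BM4: φ = +25.10750°, λ = +108.20278°
CR-29: φ = +23.54528°, λ = +177.39278°
δ₁₃ = central angle WX5→CR-29 = 0.308631 rad  (haversine)
θ₁₃ = bearing WX5→CR-29 = 99.752°,  θ₁₂ = bearing WX5→BM4 = 278.519°
dₓₜ = R·arcsin(sin δ₁₃ · sin(θ₁₃ − θ₁₂)) = 6371·arcsin(0.30376·sin(-178.767°)) = -41.640 km
|dₓₜ| = 41.640 km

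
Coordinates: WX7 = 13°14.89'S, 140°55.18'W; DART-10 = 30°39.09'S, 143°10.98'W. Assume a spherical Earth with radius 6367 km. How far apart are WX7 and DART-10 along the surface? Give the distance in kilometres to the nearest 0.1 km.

1947.8 km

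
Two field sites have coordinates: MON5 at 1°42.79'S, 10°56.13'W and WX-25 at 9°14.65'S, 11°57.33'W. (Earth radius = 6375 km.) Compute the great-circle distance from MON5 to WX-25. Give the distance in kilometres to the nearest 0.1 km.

845.5 km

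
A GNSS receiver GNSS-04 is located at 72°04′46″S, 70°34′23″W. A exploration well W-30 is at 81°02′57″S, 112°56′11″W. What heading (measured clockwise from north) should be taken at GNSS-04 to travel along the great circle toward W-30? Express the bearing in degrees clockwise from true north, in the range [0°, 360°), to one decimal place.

GNSS-04: φ = -72.07944°, λ = -70.57306°
W-30: φ = -81.04917°, λ = -112.93639°
Δλ = -42.3633°
y = sin Δλ · cos φ₂ = -0.104839
x = cos φ₁ sin φ₂ − sin φ₁ cos φ₂ cos Δλ = -0.194567
θ = atan2(y, x) = -151.6828° → 208.3172° (mod 360°)

208.3°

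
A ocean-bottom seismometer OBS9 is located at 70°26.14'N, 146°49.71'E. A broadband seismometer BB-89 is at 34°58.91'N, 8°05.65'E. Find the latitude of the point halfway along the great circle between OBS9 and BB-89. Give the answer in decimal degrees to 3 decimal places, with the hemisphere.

OBS9: φ = +70.43567°, λ = +146.82850°
BB-89: φ = +34.98183°, λ = +8.09417°
Bx = cos φ₂ cos Δλ = -0.615860,  By = cos φ₂ sin Δλ = -0.540393
φₘ = atan2(sin φ₁ + sin φ₂, √((cos φ₁ + Bx)² + By²)) = 68.10576°
λₘ = λ₁ + atan2(By, cos φ₁ + Bx) = 29.35484°

68.106°N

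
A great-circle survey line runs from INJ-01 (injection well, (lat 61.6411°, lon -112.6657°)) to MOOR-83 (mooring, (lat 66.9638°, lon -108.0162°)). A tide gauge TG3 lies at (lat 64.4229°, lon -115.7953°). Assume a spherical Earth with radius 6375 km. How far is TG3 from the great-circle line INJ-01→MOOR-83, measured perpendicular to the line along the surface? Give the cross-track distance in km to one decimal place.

δ₁₃ = central angle INJ-01→TG3 = 0.054490 rad  (haversine)
θ₁₃ = bearing INJ-01→TG3 = 334.357°,  θ₁₂ = bearing INJ-01→MOOR-83 = 18.666°
dₓₜ = R·arcsin(sin δ₁₃ · sin(θ₁₃ − θ₁₂)) = 6375·arcsin(0.05446·sin(315.691°)) = -242.589 km
|dₓₜ| = 242.589 km

242.6 km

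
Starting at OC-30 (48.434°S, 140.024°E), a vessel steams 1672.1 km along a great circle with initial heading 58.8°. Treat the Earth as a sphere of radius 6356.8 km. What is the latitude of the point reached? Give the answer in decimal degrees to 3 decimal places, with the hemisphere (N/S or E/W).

39.278°S

δ = d/R = 1672.1/6356.8 = 0.263041 rad
φ₂ = arcsin(sin φ₁ cos δ + cos φ₁ sin δ cos θ)
   = arcsin(-0.74819·0.96560 + 0.66348·0.26002·0.51803) = -39.27833°
λ₂ = λ₁ + atan2(sin θ sin δ cos φ₁, cos δ − sin φ₁ sin φ₂) = 156.72171°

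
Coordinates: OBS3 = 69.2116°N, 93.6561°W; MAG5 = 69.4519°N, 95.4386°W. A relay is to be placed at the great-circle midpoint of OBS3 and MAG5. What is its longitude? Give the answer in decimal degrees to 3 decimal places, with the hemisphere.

Bx = cos φ₂ cos Δλ = 0.350824,  By = cos φ₂ sin Δλ = -0.010918
φₘ = atan2(sin φ₁ + sin φ₂, √((cos φ₁ + Bx)² + By²)) = 69.33404°
λₘ = λ₁ + atan2(By, cos φ₁ + Bx) = -94.54240°

94.542°W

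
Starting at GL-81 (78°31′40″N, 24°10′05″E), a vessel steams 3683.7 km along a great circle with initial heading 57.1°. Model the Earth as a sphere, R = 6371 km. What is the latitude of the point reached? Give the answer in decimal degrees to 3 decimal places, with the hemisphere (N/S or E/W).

GL-81: φ = +78.52778°, λ = +24.16806°
δ = d/R = 3683.7/6371 = 0.578198 rad
φ₂ = arcsin(sin φ₁ cos δ + cos φ₁ sin δ cos θ)
   = arcsin(0.98002·0.83745 + 0.19889·0.54652·0.54317) = 61.61338°
λ₂ = λ₁ + atan2(sin θ sin δ cos φ₁, cos δ − sin φ₁ sin φ₂) = 129.33190°

61.613°N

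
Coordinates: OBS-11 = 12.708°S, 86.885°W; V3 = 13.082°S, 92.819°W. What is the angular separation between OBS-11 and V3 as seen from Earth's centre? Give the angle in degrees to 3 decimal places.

5.796°

Δφ = -0.3740°,  Δλ = -5.9340°
a = sin²(Δφ/2) + cos φ₁ cos φ₂ sin²(Δλ/2) = 0.002556
c = 2·arcsin(√a) = 0.101164 rad = 5.7963°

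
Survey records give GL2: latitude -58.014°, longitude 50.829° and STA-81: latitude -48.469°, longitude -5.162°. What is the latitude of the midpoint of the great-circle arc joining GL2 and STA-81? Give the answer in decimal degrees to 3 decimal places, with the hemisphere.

56.546°S

Bx = cos φ₂ cos Δλ = 0.370845,  By = cos φ₂ sin Δλ = -0.549615
φₘ = atan2(sin φ₁ + sin φ₂, √((cos φ₁ + Bx)² + By²)) = -56.54634°
λₘ = λ₁ + atan2(By, cos φ₁ + Bx) = 19.43308°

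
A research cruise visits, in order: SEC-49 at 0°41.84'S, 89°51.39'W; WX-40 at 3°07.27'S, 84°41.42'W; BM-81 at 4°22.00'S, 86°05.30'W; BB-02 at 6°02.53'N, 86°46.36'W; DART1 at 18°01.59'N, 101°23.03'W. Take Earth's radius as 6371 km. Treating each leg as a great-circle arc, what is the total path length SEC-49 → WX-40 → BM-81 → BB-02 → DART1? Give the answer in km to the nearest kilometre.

SEC-49: φ = -0.69733°, λ = -89.85650°
WX-40: φ = -3.12117°, λ = -84.69033°
BM-81: φ = -4.36667°, λ = -86.08833°
BB-02: φ = +6.04217°, λ = -86.77267°
DART1: φ = +18.02650°, λ = -101.38383°
SEC-49→WX-40: c = 0.099546 rad, d = 634.21 km
WX-40→BM-81: c = 0.032639 rad, d = 207.95 km
BM-81→BB-02: c = 0.182059 rad, d = 1159.90 km
BB-02→DART1: c = 0.325088 rad, d = 2071.13 km
Total = 634.21 + 207.95 + 1159.90 + 2071.13 = 4073.19 km

4073 km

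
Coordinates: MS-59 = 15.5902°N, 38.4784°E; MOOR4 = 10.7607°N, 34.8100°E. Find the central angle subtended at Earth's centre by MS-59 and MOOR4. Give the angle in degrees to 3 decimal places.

6.006°

Δφ = -4.8295°,  Δλ = -3.6684°
a = sin²(Δφ/2) + cos φ₁ cos φ₂ sin²(Δλ/2) = 0.002745
c = 2·arcsin(√a) = 0.104826 rad = 6.0061°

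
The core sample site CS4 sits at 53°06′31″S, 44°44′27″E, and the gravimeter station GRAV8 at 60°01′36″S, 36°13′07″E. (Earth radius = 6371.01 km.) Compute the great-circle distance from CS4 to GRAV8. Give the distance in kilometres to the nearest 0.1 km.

CS4: φ = -53.10861°, λ = +44.74083°
GRAV8: φ = -60.02667°, λ = +36.21861°
Δφ = -6.9181°,  Δλ = -8.5222°
a = sin²(Δφ/2) + cos φ₁ cos φ₂ sin²(Δλ/2) = 0.005296
c = 2·arcsin(√a) = 0.145676 rad = 8.3466°
d = R·c = 6371.01 × 0.145676 = 928.1 km

928.1 km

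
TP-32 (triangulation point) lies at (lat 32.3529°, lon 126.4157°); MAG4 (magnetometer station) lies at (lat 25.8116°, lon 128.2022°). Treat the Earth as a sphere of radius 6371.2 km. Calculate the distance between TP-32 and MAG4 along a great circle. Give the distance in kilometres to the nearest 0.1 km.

Δφ = -6.5413°,  Δλ = 1.7865°
a = sin²(Δφ/2) + cos φ₁ cos φ₂ sin²(Δλ/2) = 0.003440
c = 2·arcsin(√a) = 0.117367 rad = 6.7247°
d = R·c = 6371.2 × 0.117367 = 747.8 km

747.8 km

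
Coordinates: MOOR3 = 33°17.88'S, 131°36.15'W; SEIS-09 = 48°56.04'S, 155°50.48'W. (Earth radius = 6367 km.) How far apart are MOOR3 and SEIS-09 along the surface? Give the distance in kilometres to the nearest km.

2651 km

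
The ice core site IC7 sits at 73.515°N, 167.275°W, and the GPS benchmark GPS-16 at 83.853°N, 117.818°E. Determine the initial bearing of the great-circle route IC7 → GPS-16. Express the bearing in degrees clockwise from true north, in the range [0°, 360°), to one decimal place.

Δλ = -74.9070°
y = sin Δλ · cos φ₂ = -0.103386
x = cos φ₁ sin φ₂ − sin φ₁ cos φ₂ cos Δλ = 0.255397
θ = atan2(y, x) = -22.0384° → 337.9616° (mod 360°)

338.0°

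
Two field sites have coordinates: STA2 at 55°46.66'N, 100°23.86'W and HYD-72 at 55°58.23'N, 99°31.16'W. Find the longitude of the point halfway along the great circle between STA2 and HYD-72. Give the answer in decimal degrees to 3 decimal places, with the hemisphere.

STA2: φ = +55.77767°, λ = -100.39767°
HYD-72: φ = +55.97050°, λ = -99.51933°
Bx = cos φ₂ cos Δλ = 0.559554,  By = cos φ₂ sin Δλ = 0.008579
φₘ = atan2(sin φ₁ + sin φ₂, √((cos φ₁ + Bx)² + By²)) = 55.87486°
λₘ = λ₁ + atan2(By, cos φ₁ + Bx) = -99.95959°

99.960°W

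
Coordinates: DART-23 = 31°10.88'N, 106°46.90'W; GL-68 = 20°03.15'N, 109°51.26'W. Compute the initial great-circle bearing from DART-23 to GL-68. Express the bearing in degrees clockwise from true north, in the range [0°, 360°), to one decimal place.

DART-23: φ = +31.18133°, λ = -106.78167°
GL-68: φ = +20.05250°, λ = -109.85433°
Δλ = -3.0727°
y = sin Δλ · cos φ₂ = -0.050353
x = cos φ₁ sin φ₂ − sin φ₁ cos φ₂ cos Δλ = -0.192317
θ = atan2(y, x) = -165.3280° → 194.6720° (mod 360°)

194.7°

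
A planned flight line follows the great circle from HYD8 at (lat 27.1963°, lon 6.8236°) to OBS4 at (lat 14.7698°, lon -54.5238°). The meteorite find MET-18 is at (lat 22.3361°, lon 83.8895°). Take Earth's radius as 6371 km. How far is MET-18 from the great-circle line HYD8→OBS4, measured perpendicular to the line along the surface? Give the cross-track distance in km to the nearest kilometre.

δ₁₃ = central angle HYD8→MET-18 = 1.204842 rad  (haversine)
θ₁₃ = bearing HYD8→MET-18 = 74.891°,  θ₁₂ = bearing HYD8→OBS4 = 271.002°
dₓₜ = R·arcsin(sin δ₁₃ · sin(θ₁₃ − θ₁₂)) = 6371·arcsin(0.93378·sin(-196.111°)) = 1669.975 km
|dₓₜ| = 1669.975 km

1670 km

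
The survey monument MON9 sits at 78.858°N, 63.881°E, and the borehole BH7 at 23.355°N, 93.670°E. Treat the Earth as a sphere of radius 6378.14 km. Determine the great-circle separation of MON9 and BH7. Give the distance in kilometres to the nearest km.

Δφ = -55.5030°,  Δλ = 29.7890°
a = sin²(Δφ/2) + cos φ₁ cos φ₂ sin²(Δλ/2) = 0.228540
c = 2·arcsin(√a) = 0.996885 rad = 57.1173°
d = R·c = 6378.14 × 0.996885 = 6358.3 km

6358 km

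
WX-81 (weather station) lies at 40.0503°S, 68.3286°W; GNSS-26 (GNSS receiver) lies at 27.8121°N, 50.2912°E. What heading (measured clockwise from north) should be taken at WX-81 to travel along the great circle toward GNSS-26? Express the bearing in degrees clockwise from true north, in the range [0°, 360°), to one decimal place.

Δλ = 118.6198°
y = sin Δλ · cos φ₂ = 0.776414
x = cos φ₁ sin φ₂ − sin φ₁ cos φ₂ cos Δλ = 0.084542
θ = atan2(y, x) = 83.7856° → 83.7856° (mod 360°)

83.8°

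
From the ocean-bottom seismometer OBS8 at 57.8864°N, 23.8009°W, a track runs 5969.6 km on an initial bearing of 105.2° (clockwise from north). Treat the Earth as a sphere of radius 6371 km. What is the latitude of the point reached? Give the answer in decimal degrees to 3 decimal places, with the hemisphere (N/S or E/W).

δ = d/R = 5969.6/6371 = 0.936996 rad
φ₂ = arcsin(sin φ₁ cos δ + cos φ₁ sin δ cos θ)
   = arcsin(0.84700·0.59221 + 0.53160·0.80578·-0.26219) = 22.91038°
λ₂ = λ₁ + atan2(sin θ sin δ cos φ₁, cos δ − sin φ₁ sin φ₂) = 33.78407°

22.910°N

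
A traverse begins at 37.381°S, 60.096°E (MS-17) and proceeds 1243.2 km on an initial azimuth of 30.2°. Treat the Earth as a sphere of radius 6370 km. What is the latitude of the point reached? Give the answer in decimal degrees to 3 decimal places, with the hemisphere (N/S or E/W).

27.542°S

δ = d/R = 1243.2/6370 = 0.195165 rad
φ₂ = arcsin(sin φ₁ cos δ + cos φ₁ sin δ cos θ)
   = arcsin(-0.60711·0.98102 + 0.79462·0.19393·0.86427) = -27.54230°
λ₂ = λ₁ + atan2(sin θ sin δ cos φ₁, cos δ − sin φ₁ sin φ₂) = 66.41236°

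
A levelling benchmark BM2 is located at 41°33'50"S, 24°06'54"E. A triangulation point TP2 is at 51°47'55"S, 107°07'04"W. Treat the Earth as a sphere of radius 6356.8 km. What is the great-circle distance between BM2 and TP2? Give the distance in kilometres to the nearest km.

BM2: φ = -41.56389°, λ = +24.11500°
TP2: φ = -51.79861°, λ = -107.11778°
Δφ = -10.2347°,  Δλ = -131.2328°
a = sin²(Δφ/2) + cos φ₁ cos φ₂ sin²(Δλ/2) = 0.391808
c = 2·arcsin(√a) = 1.352687 rad = 77.5032°
d = R·c = 6356.8 × 1.352687 = 8598.8 km

8599 km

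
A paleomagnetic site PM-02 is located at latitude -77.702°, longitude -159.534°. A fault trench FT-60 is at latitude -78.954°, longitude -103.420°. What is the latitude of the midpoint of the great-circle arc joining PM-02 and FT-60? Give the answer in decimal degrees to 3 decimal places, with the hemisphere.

Bx = cos φ₂ cos Δλ = 0.106823,  By = cos φ₂ sin Δλ = 0.159054
φₘ = atan2(sin φ₁ + sin φ₂, √((cos φ₁ + Bx)² + By²)) = -79.66424°
λₘ = λ₁ + atan2(By, cos φ₁ + Bx) = -133.09174°

79.664°S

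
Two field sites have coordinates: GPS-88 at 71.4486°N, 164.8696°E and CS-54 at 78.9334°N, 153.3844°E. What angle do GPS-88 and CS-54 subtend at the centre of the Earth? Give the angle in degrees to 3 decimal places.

Δφ = 7.4848°,  Δλ = -11.4852°
a = sin²(Δφ/2) + cos φ₁ cos φ₂ sin²(Δλ/2) = 0.004872
c = 2·arcsin(√a) = 0.139709 rad = 8.0047°

8.005°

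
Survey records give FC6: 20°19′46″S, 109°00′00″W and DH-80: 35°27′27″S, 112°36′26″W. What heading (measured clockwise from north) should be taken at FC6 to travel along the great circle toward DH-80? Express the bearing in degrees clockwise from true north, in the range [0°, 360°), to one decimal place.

FC6: φ = -20.32944°, λ = -109.00000°
DH-80: φ = -35.45750°, λ = -112.60722°
Δλ = -3.6072°
y = sin Δλ · cos φ₂ = -0.051248
x = cos φ₁ sin φ₂ − sin φ₁ cos φ₂ cos Δλ = -0.261538
θ = atan2(y, x) = -168.9134° → 191.0866° (mod 360°)

191.1°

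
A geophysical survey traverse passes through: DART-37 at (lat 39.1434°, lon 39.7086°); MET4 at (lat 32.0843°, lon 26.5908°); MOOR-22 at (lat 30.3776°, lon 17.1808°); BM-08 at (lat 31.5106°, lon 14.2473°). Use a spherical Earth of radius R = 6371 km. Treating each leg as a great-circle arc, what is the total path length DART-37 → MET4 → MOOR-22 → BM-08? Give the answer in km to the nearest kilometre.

2641 km

DART-37→MET4: c = 0.222844 rad, d = 1419.74 km
MET4→MOOR-22: c = 0.143507 rad, d = 914.28 km
MOOR-22→BM-08: c = 0.048157 rad, d = 306.81 km
Total = 1419.74 + 914.28 + 306.81 = 2640.83 km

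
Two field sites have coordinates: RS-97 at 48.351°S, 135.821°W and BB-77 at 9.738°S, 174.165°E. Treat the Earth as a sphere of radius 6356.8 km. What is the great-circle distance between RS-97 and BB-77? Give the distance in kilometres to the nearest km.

6304 km

Δφ = 38.6130°,  Δλ = -50.0140°
a = sin²(Δφ/2) + cos φ₁ cos φ₂ sin²(Δλ/2) = 0.226357
c = 2·arcsin(√a) = 0.991679 rad = 56.8190°
d = R·c = 6356.8 × 0.991679 = 6303.9 km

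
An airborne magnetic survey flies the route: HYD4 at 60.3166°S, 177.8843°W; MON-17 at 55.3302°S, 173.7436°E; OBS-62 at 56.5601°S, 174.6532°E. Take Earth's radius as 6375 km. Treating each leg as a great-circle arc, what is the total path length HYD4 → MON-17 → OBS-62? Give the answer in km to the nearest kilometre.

891 km

HYD4→MON-17: c = 0.116570 rad, d = 743.13 km
MON-17→OBS-62: c = 0.023233 rad, d = 148.11 km
Total = 743.13 + 148.11 = 891.25 km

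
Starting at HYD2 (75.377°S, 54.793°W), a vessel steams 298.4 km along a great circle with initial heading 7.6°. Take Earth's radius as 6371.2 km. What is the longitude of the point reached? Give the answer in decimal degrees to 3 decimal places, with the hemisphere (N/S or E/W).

53.599°W

δ = d/R = 298.4/6371.2 = 0.046836 rad
φ₂ = arcsin(sin φ₁ cos δ + cos φ₁ sin δ cos θ)
   = arcsin(-0.96761·0.99890 + 0.25246·0.04682·0.99122) = -72.71352°
λ₂ = λ₁ + atan2(sin θ sin δ cos φ₁, cos δ − sin φ₁ sin φ₂) = -53.59897°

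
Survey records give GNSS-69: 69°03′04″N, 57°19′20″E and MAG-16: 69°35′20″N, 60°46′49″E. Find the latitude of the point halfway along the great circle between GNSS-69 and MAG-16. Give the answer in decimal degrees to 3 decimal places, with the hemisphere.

69.329°N

GNSS-69: φ = +69.05111°, λ = +57.32222°
MAG-16: φ = +69.58889°, λ = +60.78028°
Bx = cos φ₂ cos Δλ = 0.348119,  By = cos φ₂ sin Δλ = 0.021036
φₘ = atan2(sin φ₁ + sin φ₂, √((cos φ₁ + Bx)² + By²)) = 69.32862°
λₘ = λ₁ + atan2(By, cos φ₁ + Bx) = 59.02975°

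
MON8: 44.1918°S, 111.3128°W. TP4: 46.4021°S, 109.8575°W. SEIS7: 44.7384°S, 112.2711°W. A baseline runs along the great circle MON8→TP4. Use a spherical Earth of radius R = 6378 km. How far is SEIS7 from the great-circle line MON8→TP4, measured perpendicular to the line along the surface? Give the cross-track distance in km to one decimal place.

δ₁₃ = central angle MON8→SEIS7 = 0.015280 rad  (haversine)
θ₁₃ = bearing MON8→SEIS7 = 231.033°,  θ₁₂ = bearing MON8→TP4 = 155.663°
dₓₜ = R·arcsin(sin δ₁₃ · sin(θ₁₃ − θ₁₂)) = 6378·arcsin(0.01528·sin(75.369°)) = 94.297 km
|dₓₜ| = 94.297 km

94.3 km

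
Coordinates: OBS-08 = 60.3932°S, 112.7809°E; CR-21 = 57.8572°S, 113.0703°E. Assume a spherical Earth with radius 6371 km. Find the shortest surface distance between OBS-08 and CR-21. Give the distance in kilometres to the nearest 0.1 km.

Δφ = 2.5360°,  Δλ = 0.2894°
a = sin²(Δφ/2) + cos φ₁ cos φ₂ sin²(Δλ/2) = 0.000491
c = 2·arcsin(√a) = 0.044337 rad = 2.5403°
d = R·c = 6371 × 0.044337 = 282.5 km

282.5 km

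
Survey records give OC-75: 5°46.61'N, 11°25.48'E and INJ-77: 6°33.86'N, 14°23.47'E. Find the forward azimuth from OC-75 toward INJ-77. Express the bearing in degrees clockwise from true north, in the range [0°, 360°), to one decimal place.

OC-75: φ = +5.77683°, λ = +11.42467°
INJ-77: φ = +6.56433°, λ = +14.39117°
Δλ = 2.9665°
y = sin Δλ · cos φ₂ = 0.051413
x = cos φ₁ sin φ₂ − sin φ₁ cos φ₂ cos Δλ = 0.013878
θ = atan2(y, x) = 74.8940° → 74.8940° (mod 360°)

74.9°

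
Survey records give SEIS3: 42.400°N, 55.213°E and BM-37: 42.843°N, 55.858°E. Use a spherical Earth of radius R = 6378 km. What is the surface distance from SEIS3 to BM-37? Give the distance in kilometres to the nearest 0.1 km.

Δφ = 0.4430°,  Δλ = 0.6450°
a = sin²(Δφ/2) + cos φ₁ cos φ₂ sin²(Δλ/2) = 0.000032
c = 2·arcsin(√a) = 0.011331 rad = 0.6492°
d = R·c = 6378 × 0.011331 = 72.3 km

72.3 km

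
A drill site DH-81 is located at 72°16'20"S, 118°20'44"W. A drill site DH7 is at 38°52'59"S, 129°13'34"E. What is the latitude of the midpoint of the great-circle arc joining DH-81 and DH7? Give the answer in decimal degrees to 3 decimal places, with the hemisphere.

65.517°S

DH-81: φ = -72.27222°, λ = -118.34556°
DH7: φ = -38.88306°, λ = +129.22611°
Bx = cos φ₂ cos Δλ = -0.296992,  By = cos φ₂ sin Δλ = -0.719547
φₘ = atan2(sin φ₁ + sin φ₂, √((cos φ₁ + Bx)² + By²)) = -65.51725°
λₘ = λ₁ + atan2(By, cos φ₁ + Bx) = 152.25186°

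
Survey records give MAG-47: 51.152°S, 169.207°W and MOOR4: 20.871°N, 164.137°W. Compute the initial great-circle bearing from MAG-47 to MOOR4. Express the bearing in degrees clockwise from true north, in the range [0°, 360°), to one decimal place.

Δλ = 5.0700°
y = sin Δλ · cos φ₂ = 0.082574
x = cos φ₁ sin φ₂ − sin φ₁ cos φ₂ cos Δλ = 0.948333
θ = atan2(y, x) = 4.9764° → 4.9764° (mod 360°)

5.0°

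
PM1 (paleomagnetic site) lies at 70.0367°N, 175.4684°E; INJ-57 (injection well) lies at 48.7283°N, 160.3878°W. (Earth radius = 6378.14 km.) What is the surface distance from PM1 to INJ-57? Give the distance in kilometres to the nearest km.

2697 km

Δφ = -21.3084°,  Δλ = 24.1438°
a = sin²(Δφ/2) + cos φ₁ cos φ₂ sin²(Δλ/2) = 0.044031
c = 2·arcsin(√a) = 0.422816 rad = 24.2256°
d = R·c = 6378.14 × 0.422816 = 2696.8 km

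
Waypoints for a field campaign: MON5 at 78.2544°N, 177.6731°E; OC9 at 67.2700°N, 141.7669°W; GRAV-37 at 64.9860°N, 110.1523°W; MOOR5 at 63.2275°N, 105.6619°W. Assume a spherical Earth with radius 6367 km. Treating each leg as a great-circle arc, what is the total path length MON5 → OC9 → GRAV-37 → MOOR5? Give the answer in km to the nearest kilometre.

MON5→OC9: c = 0.273690 rad, d = 1742.58 km
OC9→GRAV-37: c = 0.224261 rad, d = 1427.87 km
GRAV-37→MOOR5: c = 0.045952 rad, d = 292.58 km
Total = 1742.58 + 1427.87 + 292.58 = 3463.03 km

3463 km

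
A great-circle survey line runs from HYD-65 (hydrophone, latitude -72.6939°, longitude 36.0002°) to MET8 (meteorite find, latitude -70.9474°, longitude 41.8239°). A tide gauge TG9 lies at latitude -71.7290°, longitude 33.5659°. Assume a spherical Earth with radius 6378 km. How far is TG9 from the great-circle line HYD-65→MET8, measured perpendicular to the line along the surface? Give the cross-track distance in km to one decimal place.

135.5 km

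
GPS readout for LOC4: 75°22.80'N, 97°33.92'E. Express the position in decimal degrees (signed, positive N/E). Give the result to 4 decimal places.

lat: 75.3800° N → +75.3800°
lon: 97.5653° E → +97.5653°

+75.3800°, +97.5653°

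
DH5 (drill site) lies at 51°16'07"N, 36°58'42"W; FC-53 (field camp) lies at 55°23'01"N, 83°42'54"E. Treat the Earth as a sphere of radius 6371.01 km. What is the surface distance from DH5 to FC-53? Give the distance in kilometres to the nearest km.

DH5: φ = +51.26861°, λ = -36.97833°
FC-53: φ = +55.38361°, λ = +83.71500°
Δφ = 4.1150°,  Δλ = 120.6933°
a = sin²(Δφ/2) + cos φ₁ cos φ₂ sin²(Δλ/2) = 0.269717
c = 2·arcsin(√a) = 1.092165 rad = 62.5764°
d = R·c = 6371.01 × 1.092165 = 6958.2 km

6958 km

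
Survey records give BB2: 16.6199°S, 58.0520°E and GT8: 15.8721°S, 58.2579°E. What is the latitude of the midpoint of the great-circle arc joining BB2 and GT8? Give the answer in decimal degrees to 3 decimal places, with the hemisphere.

16.246°S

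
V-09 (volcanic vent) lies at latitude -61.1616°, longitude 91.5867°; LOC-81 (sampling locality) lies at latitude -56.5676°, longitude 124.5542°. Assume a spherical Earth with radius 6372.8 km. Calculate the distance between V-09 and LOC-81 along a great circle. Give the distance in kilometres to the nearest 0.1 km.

1940.5 km

Δφ = 4.5940°,  Δλ = 32.9675°
a = sin²(Δφ/2) + cos φ₁ cos φ₂ sin²(Δλ/2) = 0.023002
c = 2·arcsin(√a) = 0.304502 rad = 17.4467°
d = R·c = 6372.8 × 0.304502 = 1940.5 km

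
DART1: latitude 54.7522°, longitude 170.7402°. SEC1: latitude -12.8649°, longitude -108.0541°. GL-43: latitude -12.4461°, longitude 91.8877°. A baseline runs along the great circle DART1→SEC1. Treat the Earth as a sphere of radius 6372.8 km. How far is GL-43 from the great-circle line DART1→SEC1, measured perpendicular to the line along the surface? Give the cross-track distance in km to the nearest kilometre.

δ₁₃ = central angle DART1→GL-43 = 1.637901 rad  (haversine)
θ₁₃ = bearing DART1→GL-43 = 253.788°,  θ₁₂ = bearing DART1→SEC1 = 104.559°
dₓₜ = R·arcsin(sin δ₁₃ · sin(θ₁₃ − θ₁₂)) = 6372.8·arcsin(0.99775·sin(149.229°)) = 3413.976 km
|dₓₜ| = 3413.976 km

3414 km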